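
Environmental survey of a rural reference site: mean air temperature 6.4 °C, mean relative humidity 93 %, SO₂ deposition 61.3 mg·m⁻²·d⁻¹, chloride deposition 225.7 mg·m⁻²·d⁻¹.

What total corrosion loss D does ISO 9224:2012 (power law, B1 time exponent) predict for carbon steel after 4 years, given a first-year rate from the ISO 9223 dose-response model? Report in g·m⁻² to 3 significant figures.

carbon steel: T≤10 °C ⇒ hinge +0.150·(6.4−10) = -0.5400
  SO₂ term: 1.77·61.3^0.52·exp(0.02·93-0.5400) = 56.33
  Sd branch = 0.102·Sd^0.62·e^(0.033·RH+0.04·T) = 81.62 μm/a
  sum: 56.33 + 81.62 → r_corr = 138 μm/a
ISO 9224: D(t) = r_corr · t^b with b = 0.523 (carbon steel, B1)
  D(4) = 138 × 4^0.523 = 138 × 2.065 = 284.8 μm
  Mass loss = 284.8 μm × 7.85 g/cm³ = 2236 g·m⁻²

D(4) = 2.24e+03 g·m⁻²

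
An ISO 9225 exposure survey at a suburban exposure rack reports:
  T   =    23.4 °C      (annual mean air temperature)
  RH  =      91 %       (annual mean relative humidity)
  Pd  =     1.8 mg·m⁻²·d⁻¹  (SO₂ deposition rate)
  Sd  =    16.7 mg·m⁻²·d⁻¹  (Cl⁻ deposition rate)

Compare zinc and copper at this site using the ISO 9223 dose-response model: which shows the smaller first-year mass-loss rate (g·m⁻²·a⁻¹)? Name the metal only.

zinc: T>10 °C ⇒ hinge -0.071·(23.4−10) = -0.9514
  SO₂ term: 0.0129·1.8^0.44·exp(0.046·91-0.9514) = 0.4243
  Cl⁻ term: 0.0175·16.7^0.57·exp(0.008·91+0.085·23.4) = 1.318
  sum: 0.4243 + 1.318 → r_corr = 1.742 μm/a
  mass loss = 1.742 μm/a × 7.14 g/cm³ = 12.44 g·m⁻²·a⁻¹
copper: temperature factor f = -0.080·(13.4) = -1.0720
  SO₂ term: 0.0053·1.8^0.26·exp(0.059·91-1.0720) = 0.4537
  Cl⁻ term: 0.01025·16.7^0.27·exp(0.036·91+0.049·23.4) = 1.826
  sum: 0.4537 + 1.826 → r_corr = 2.28 μm/a
  mass loss = 2.28 μm/a × 8.96 g/cm³ = 20.43 g·m⁻²·a⁻¹
Ordering by g·m⁻²·a⁻¹: copper (20.4) > zinc (12.4)

zinc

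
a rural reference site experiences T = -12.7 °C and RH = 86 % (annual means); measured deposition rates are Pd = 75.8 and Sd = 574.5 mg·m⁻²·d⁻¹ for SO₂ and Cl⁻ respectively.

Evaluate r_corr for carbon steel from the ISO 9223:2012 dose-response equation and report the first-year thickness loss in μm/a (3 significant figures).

carbon steel: T≤10 °C ⇒ hinge +0.150·(-12.7−10) = -3.4050
  Pd branch = 1.77·Pd^0.52·e^(0.02·RH+f) = 3.116 μm/a
  Cl⁻ term: 0.102·574.5^0.62·exp(0.033·86+0.04·-12.7) = 53.86
  sum: 3.116 + 53.86 → r_corr = 56.98 μm/a

r_corr = 57.0 μm/a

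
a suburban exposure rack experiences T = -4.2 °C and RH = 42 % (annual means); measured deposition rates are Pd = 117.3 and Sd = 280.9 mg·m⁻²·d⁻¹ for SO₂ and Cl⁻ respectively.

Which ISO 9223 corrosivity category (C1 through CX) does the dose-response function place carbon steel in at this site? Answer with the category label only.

C2

carbon steel: temperature factor f = +0.150·(-14.2) = -2.1300
  Pd branch = 1.77·Pd^0.52·e^(0.02·RH+f) = 5.805 μm/a
  Sd branch = 0.102·Sd^0.62·e^(0.033·RH+0.04·T) = 11.37 μm/a
  r_corr = 5.805 + 11.37 = 17.17 μm/a
Category bounds: 1.3…25 μm/a bracket r_corr ⇒ C2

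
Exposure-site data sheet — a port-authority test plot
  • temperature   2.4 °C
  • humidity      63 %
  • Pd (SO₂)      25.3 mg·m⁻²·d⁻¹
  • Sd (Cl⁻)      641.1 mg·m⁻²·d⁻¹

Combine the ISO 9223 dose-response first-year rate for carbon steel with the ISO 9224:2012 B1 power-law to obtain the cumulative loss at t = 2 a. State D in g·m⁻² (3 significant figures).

carbon steel: T≤10 °C ⇒ hinge +0.150·(2.4−10) = -1.1400
  sulphur-dioxide contribution → 10.71 μm/a
  chloride contribution → 49.37 μm/a
  ⇒ r_corr(carbon steel) = 60.08 μm/a
Long-term exponent b (ISO 9224 Table 2, B1) = 0.523
  D(2) = 60.08 × 2^0.523 = 60.08 × 1.437 = 86.33 μm
  Mass loss = 86.33 μm × 7.85 g/cm³ = 677.7 g·m⁻²

D(2) = 678 g·m⁻²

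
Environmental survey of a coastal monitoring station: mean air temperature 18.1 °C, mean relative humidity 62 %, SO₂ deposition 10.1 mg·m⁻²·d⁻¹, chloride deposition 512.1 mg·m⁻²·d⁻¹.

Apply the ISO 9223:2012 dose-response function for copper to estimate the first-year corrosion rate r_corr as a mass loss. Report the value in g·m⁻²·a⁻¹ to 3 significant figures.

copper: f(T) = -0.080·(T−10) [T>10 °C] = -0.6480
  sulphur-dioxide contribution → 0.1962 μm/a
  chloride contribution → 1.25 μm/a
  ⇒ r_corr(copper) = 1.446 μm/a
Convert to mass loss: 1.446 μm/a × 8.96 g/cm³ = 12.95 g·m⁻²·a⁻¹

r_corr = 13.0 g·m⁻²·a⁻¹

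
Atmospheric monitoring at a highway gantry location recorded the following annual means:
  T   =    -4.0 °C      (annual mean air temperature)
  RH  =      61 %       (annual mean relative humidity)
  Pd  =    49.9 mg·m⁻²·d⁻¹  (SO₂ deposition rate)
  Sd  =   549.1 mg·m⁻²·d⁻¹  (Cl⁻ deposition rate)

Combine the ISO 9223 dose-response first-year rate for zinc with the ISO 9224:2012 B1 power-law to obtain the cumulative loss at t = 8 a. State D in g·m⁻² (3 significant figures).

D(8) = 55.7 g·m⁻²

zinc: T≤10 °C ⇒ hinge +0.038·(-4.0−10) = -0.5320
  SO₂ term: 0.0129·49.9^0.44·exp(0.046·61-0.5320) = 0.7004
  Sd branch = 0.0175·Sd^0.57·e^(0.008·RH+0.085·T) = 0.7395 μm/a
  r_corr = 0.7004 + 0.7395 = 1.44 μm/a
Power-law: D(8) = r_corr · 8^0.813
  D(8) = 1.44 × 8^0.813 = 1.44 × 5.423 = 7.808 μm
  Mass loss = 7.808 μm × 7.14 g/cm³ = 55.75 g·m⁻²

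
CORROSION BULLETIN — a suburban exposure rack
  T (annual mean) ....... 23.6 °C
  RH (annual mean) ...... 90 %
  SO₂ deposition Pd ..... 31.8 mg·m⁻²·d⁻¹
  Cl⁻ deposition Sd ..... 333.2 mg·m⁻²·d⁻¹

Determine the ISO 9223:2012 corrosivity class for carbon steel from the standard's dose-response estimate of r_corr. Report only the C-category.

CX

carbon steel: T>10 °C ⇒ hinge -0.054·(23.6−10) = -0.7344
  SO₂ term: 1.77·31.8^0.52·exp(0.02·90-0.7344) = 31.05
  Cl⁻ term: 0.102·333.2^0.62·exp(0.033·90+0.04·23.6) = 187.3
  r_corr = 31.05 + 187.3 = 218.3 μm/a
Category bounds: 200…700 μm/a bracket r_corr ⇒ CX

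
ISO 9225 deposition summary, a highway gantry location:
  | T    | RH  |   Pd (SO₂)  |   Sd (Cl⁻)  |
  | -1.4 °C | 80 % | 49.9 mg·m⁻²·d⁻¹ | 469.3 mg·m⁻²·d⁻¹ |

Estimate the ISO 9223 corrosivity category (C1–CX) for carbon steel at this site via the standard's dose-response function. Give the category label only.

C4

carbon steel: T≤10 °C ⇒ hinge +0.150·(-1.4−10) = -1.7100
  SO₂ term: 1.77·49.9^0.52·exp(0.02·80-1.7100) = 12.11
  Cl⁻ term: 0.102·469.3^0.62·exp(0.033·80+0.04·-1.4) = 61.25
  r_corr = 12.11 + 61.25 = 73.36 μm/a
73.4 μm/a falls in (50, 80] for carbon steel → category C4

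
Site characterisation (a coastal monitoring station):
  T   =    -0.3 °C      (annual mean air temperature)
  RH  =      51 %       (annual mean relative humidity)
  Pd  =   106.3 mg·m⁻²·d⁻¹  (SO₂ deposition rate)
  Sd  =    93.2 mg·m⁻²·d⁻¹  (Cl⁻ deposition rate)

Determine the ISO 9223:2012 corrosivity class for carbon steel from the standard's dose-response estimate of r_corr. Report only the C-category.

C2

carbon steel: temperature factor f = +0.150·(-10.3) = -1.5450
  sulphur-dioxide contribution → 11.85 μm/a
  chloride contribution → 9.023 μm/a
  ⇒ r_corr(carbon steel) = 20.87 μm/a
20.9 μm/a falls in (1.3, 25] for carbon steel → category C2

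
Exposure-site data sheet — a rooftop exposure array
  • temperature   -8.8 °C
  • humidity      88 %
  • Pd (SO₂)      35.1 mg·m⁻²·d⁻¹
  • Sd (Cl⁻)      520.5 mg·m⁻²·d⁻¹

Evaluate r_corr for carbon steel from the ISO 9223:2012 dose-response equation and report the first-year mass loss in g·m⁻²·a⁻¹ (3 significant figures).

r_corr = 527 g·m⁻²·a⁻¹

carbon steel: f(T) = +0.150·(T−10) [T≤10 °C] = -2.8200
  SO₂ term: 1.77·35.1^0.52·exp(0.02·88-2.8200) = 3.901
  Cl⁻ term: 0.102·520.5^0.62·exp(0.033·88+0.04·-8.8) = 63.26
  r_corr = 3.901 + 63.26 = 67.16 μm/a
Convert to mass loss: 67.16 μm/a × 7.85 g/cm³ = 527.2 g·m⁻²·a⁻¹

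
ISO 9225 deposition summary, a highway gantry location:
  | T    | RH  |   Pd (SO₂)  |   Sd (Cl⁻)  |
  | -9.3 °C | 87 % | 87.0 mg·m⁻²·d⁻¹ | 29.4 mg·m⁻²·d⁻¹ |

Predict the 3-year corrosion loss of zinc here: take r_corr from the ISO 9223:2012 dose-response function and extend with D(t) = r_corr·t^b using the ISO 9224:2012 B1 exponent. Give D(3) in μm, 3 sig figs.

zinc: T≤10 °C ⇒ hinge +0.038·(-9.3−10) = -0.7334
  Pd branch = 0.0129·Pd^0.44·e^(0.046·RH+f) = 2.418 μm/a
  Cl⁻ term: 0.0175·29.4^0.57·exp(0.008·87+0.085·-9.3) = 0.1094
  r_corr = 2.418 + 0.1094 = 2.528 μm/a
ISO 9224: D(t) = r_corr · t^b with b = 0.813 (zinc, B1)
  D(3) = 2.528 × 3^0.813 = 2.528 × 2.443 = 6.175 μm

D(3) = 6.17 μm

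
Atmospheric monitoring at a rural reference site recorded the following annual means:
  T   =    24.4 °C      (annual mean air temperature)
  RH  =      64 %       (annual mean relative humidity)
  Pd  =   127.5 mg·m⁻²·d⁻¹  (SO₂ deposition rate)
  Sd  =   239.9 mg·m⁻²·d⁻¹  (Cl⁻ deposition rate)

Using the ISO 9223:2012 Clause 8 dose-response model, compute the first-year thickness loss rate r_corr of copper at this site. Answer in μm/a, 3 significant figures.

r_corr = 1.75 μm/a

copper: T>10 °C ⇒ hinge -0.080·(24.4−10) = -1.1520
  sulphur-dioxide contribution → 0.2578 μm/a
  chloride contribution → 1.49 μm/a
  total first-year rate 1.748 μm/a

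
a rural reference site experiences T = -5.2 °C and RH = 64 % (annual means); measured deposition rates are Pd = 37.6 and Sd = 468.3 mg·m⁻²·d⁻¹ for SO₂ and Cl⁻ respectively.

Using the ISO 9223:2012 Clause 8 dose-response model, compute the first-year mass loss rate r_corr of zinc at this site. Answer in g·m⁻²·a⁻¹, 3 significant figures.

zinc: f(T) = +0.038·(T−10) [T≤10 °C] = -0.5776
  Pd branch = 0.0129·Pd^0.44·e^(0.046·RH+f) = 0.6782 μm/a
  Cl⁻ term: 0.0175·468.3^0.57·exp(0.008·64+0.085·-5.2) = 0.6247
  sum: 0.6782 + 0.6247 → r_corr = 1.303 μm/a
Convert to mass loss: 1.303 μm/a × 7.14 g/cm³ = 9.303 g·m⁻²·a⁻¹

r_corr = 9.30 g·m⁻²·a⁻¹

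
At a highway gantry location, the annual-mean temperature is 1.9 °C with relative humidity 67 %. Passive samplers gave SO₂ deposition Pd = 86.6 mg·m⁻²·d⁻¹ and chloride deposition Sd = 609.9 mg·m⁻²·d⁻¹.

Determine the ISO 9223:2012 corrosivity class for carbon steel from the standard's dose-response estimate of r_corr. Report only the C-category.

carbon steel: f(T) = +0.150·(T−10) [T≤10 °C] = -1.2150
  Pd branch = 1.77·Pd^0.52·e^(0.02·RH+f) = 20.41 μm/a
  Cl⁻ term: 0.102·609.9^0.62·exp(0.033·67+0.04·1.9) = 53.54
  r_corr = 20.41 + 53.54 = 73.95 μm/a
73.9 μm/a falls in (50, 80] for carbon steel → category C4

C4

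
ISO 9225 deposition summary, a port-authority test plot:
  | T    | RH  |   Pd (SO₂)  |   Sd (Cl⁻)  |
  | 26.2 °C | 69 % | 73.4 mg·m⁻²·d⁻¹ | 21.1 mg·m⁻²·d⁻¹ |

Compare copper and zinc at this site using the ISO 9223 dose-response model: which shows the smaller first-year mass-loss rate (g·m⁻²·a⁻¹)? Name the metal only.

copper

copper: temperature factor f = -0.080·(16.2) = -1.2960
  sulphur-dioxide contribution → 0.2597 μm/a
  chloride contribution → 1.011 μm/a
  ⇒ r_corr(copper) = 1.27 μm/a
  mass loss = 1.27 μm/a × 8.96 g/cm³ = 11.38 g·m⁻²·a⁻¹
zinc: temperature factor f = -0.071·(16.2) = -1.1502
  sulphur-dioxide contribution → 0.6463 μm/a
  chloride contribution → 1.602 μm/a
  ⇒ r_corr(zinc) = 2.249 μm/a
  mass loss = 2.249 μm/a × 7.14 g/cm³ = 16.06 g·m⁻²·a⁻¹
Ordering by g·m⁻²·a⁻¹: zinc (16.1) > copper (11.4)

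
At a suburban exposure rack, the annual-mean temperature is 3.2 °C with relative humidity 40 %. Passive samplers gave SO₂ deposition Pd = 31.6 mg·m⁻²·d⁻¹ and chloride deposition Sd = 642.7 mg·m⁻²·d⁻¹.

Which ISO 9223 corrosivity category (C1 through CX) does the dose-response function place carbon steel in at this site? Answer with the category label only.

C3

carbon steel: T≤10 °C ⇒ hinge +0.150·(3.2−10) = -1.0200
  sulphur-dioxide contribution → 8.556 μm/a
  chloride contribution → 23.9 μm/a
  total first-year rate 32.46 μm/a
Category bounds: 25…50 μm/a bracket r_corr ⇒ C3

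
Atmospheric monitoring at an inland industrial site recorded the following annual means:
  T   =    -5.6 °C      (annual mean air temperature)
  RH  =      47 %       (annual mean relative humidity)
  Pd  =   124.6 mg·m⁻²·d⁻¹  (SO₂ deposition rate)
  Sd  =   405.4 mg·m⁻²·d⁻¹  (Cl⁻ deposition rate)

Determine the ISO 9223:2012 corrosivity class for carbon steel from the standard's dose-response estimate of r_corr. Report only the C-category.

carbon steel: f(T) = +0.150·(T−10) [T≤10 °C] = -2.3400
  sulphur-dioxide contribution → 5.366 μm/a
  chloride contribution → 15.91 μm/a
  total first-year rate 21.28 μm/a
ISO 9223 Table 2 (carbon steel): 1.3 < 21.3 ≤ 25 μm/a ⇒ C2

C2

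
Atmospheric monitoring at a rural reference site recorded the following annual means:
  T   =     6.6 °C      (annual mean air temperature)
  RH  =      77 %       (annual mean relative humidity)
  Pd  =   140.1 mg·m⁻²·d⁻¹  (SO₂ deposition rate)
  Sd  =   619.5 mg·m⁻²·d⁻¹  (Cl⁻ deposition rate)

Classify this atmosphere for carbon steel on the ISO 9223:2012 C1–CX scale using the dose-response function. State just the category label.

C5

carbon steel: T≤10 °C ⇒ hinge +0.150·(6.6−10) = -0.5100
  Pd branch = 1.77·Pd^0.52·e^(0.02·RH+f) = 64.78 μm/a
  Sd branch = 0.102·Sd^0.62·e^(0.033·RH+0.04·T) = 90.75 μm/a
  sum: 64.78 + 90.75 → r_corr = 155.5 μm/a
156 μm/a falls in (80, 200] for carbon steel → category C5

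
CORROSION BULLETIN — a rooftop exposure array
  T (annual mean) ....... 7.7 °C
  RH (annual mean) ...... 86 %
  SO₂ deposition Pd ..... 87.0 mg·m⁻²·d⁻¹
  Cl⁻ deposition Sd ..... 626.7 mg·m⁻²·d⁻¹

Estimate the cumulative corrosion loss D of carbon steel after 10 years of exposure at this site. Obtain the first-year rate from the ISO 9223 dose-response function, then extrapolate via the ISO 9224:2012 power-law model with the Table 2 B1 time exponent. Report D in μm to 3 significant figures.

D(10) = 667 μm

carbon steel: f(T) = +0.150·(T−10) [T≤10 °C] = -0.3450
  sulphur-dioxide contribution → 71.4 μm/a
  chloride contribution → 128.5 μm/a
  ⇒ r_corr(carbon steel) = 199.9 μm/a
Long-term exponent b (ISO 9224 Table 2, B1) = 0.523
  D(10) = 199.9 × 10^0.523 = 199.9 × 3.334 = 666.7 μm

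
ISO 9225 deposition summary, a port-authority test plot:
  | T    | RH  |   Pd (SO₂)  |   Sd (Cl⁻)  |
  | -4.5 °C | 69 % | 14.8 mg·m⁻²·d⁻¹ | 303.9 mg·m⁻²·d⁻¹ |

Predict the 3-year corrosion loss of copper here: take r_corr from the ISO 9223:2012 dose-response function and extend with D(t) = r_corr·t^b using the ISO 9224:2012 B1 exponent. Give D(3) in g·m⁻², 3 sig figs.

D(3) = 10.5 g·m⁻²

copper: T≤10 °C ⇒ hinge +0.126·(-4.5−10) = -1.8270
  Pd branch = 0.0053·Pd^0.26·e^(0.059·RH+f) = 0.1007 μm/a
  Sd branch = 0.01025·Sd^0.27·e^(0.036·RH+0.049·T) = 0.4614 μm/a
  r_corr = 0.1007 + 0.4614 = 0.5621 μm/a
Power-law: D(3) = r_corr · 3^0.667
  D(3) = 0.5621 × 3^0.667 = 0.5621 × 2.081 = 1.17 μm
  Mass loss = 1.17 μm × 8.96 g/cm³ = 10.48 g·m⁻²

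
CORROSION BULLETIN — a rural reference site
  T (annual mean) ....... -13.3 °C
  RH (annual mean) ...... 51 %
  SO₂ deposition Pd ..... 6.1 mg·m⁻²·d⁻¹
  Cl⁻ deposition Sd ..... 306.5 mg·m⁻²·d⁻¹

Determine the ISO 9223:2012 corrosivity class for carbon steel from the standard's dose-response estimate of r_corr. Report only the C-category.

carbon steel: T≤10 °C ⇒ hinge +0.150·(-13.3−10) = -3.4950
  sulphur-dioxide contribution → 0.3815 μm/a
  chloride contribution → 11.22 μm/a
  ⇒ r_corr(carbon steel) = 11.6 μm/a
ISO 9223 Table 2 (carbon steel): 1.3 < 11.6 ≤ 25 μm/a ⇒ C2

C2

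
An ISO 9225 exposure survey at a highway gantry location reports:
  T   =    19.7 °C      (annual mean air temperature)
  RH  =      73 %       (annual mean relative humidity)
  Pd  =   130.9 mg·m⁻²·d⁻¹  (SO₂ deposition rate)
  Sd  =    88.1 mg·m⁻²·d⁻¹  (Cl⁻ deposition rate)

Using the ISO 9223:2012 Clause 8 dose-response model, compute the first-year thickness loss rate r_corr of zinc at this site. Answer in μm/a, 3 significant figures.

zinc: T>10 °C ⇒ hinge -0.071·(19.7−10) = -0.6887
  Pd branch = 0.0129·Pd^0.44·e^(0.046·RH+f) = 1.59 μm/a
  Cl⁻ term: 0.0175·88.1^0.57·exp(0.008·73+0.085·19.7) = 2.15
  r_corr = 1.59 + 2.15 = 3.74 μm/a

r_corr = 3.74 μm/a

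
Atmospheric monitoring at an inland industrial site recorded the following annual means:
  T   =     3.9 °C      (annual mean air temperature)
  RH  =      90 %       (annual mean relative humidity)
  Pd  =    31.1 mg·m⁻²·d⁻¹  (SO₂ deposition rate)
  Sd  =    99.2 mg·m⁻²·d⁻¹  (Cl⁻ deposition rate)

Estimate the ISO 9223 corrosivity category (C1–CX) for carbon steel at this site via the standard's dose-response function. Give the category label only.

C4

carbon steel: temperature factor f = +0.150·(-6.1) = -0.9150
  SO₂ term: 1.77·31.1^0.52·exp(0.02·90-0.9150) = 25.62
  Sd branch = 0.102·Sd^0.62·e^(0.033·RH+0.04·T) = 40.18 μm/a
  r_corr = 25.62 + 40.18 = 65.8 μm/a
Category bounds: 50…80 μm/a bracket r_corr ⇒ C4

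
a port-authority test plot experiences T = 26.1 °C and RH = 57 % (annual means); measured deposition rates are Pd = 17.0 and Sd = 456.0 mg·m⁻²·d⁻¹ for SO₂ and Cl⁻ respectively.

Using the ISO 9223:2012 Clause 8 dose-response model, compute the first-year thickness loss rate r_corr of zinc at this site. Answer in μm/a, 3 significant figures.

r_corr = 8.52 μm/a

zinc: T>10 °C ⇒ hinge -0.071·(26.1−10) = -1.1431
  sulphur-dioxide contribution → 0.1969 μm/a
  chloride contribution → 8.321 μm/a
  ⇒ r_corr(zinc) = 8.518 μm/a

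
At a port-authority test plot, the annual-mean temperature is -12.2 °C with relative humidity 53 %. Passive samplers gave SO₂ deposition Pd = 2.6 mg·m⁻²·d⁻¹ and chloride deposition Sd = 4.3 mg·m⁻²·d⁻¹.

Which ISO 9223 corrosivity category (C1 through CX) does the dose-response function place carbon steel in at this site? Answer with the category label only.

C1

carbon steel: f(T) = +0.150·(T−10) [T≤10 °C] = -3.3300
  SO₂ term: 1.77·2.6^0.52·exp(0.02·53-3.3300) = 0.3005
  Cl⁻ term: 0.102·4.3^0.62·exp(0.033·53+0.04·-12.2) = 0.8892
  r_corr = 0.3005 + 0.8892 = 1.19 μm/a
1.19 μm/a falls in (0, 1.3] for carbon steel → category C1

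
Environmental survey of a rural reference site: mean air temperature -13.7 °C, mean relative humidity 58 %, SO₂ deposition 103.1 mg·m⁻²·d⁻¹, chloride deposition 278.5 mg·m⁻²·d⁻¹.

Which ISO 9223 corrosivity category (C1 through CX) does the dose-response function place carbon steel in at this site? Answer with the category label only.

C2

carbon steel: T≤10 °C ⇒ hinge +0.150·(-13.7−10) = -3.5550
  SO₂ term: 1.77·103.1^0.52·exp(0.02·58-3.5550) = 1.798
  Cl⁻ term: 0.102·278.5^0.62·exp(0.033·58+0.04·-13.7) = 13.11
  sum: 1.798 + 13.11 → r_corr = 14.91 μm/a
14.9 μm/a falls in (1.3, 25] for carbon steel → category C2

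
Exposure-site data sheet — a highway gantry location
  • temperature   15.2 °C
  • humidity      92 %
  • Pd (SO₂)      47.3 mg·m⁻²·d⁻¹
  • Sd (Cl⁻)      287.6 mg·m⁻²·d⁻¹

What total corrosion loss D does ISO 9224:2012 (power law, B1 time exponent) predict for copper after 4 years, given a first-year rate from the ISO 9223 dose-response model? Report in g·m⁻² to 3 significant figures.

copper: T>10 °C ⇒ hinge -0.080·(15.2−10) = -0.4160
  Pd branch = 0.0053·Pd^0.26·e^(0.059·RH+f) = 2.17 μm/a
  Sd branch = 0.01025·Sd^0.27·e^(0.036·RH+0.049·T) = 2.732 μm/a
  r_corr = 2.17 + 2.732 = 4.902 μm/a
Power-law: D(4) = r_corr · 4^0.667
  D(4) = 4.902 × 4^0.667 = 4.902 × 2.521 = 12.36 μm
  Mass loss = 12.36 μm × 8.96 g/cm³ = 110.7 g·m⁻²

D(4) = 111 g·m⁻²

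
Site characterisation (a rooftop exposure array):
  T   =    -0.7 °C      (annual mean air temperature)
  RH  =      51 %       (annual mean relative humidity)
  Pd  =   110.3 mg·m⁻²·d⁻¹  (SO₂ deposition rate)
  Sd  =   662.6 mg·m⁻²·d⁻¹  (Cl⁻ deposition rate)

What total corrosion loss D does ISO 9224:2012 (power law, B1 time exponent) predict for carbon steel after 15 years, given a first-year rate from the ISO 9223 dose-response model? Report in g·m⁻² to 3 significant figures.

carbon steel: temperature factor f = +0.150·(-10.7) = -1.6050
  Pd branch = 1.77·Pd^0.52·e^(0.02·RH+f) = 11.38 μm/a
  Cl⁻ term: 0.102·662.6^0.62·exp(0.033·51+0.04·-0.7) = 29.96
  r_corr = 11.38 + 29.96 = 41.34 μm/a
ISO 9224: D(t) = r_corr · t^b with b = 0.523 (carbon steel, B1)
  D(15) = 41.34 × 15^0.523 = 41.34 × 4.122 = 170.4 μm
  Mass loss = 170.4 μm × 7.85 g/cm³ = 1338 g·m⁻²

D(15) = 1.34e+03 g·m⁻²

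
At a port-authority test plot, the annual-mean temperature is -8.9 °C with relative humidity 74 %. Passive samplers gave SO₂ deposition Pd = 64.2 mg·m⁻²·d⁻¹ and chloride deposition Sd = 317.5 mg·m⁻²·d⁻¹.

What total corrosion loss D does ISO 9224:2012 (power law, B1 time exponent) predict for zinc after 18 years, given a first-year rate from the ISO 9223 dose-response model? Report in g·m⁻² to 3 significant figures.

zinc: temperature factor f = +0.038·(-18.9) = -0.7182
  SO₂ term: 0.0129·64.2^0.44·exp(0.046·74-0.7182) = 1.181
  Cl⁻ term: 0.0175·317.5^0.57·exp(0.008·74+0.085·-8.9) = 0.3959
  r_corr = 1.181 + 0.3959 = 1.577 μm/a
ISO 9224: D(t) = r_corr · t^b with b = 0.813 (zinc, B1)
  D(18) = 1.577 × 18^0.813 = 1.577 × 10.48 = 16.54 μm
  Mass loss = 16.54 μm × 7.14 g/cm³ = 118.1 g·m⁻²

D(18) = 118 g·m⁻²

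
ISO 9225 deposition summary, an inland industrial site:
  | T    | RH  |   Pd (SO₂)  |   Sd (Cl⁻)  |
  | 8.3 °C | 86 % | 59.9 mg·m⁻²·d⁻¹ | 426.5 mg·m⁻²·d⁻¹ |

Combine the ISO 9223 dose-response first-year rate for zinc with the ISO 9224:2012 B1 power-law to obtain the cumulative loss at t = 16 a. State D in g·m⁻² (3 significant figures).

D(16) = 412 g·m⁻²

zinc: temperature factor f = +0.038·(-1.7) = -0.0646
  SO₂ term: 0.0129·59.9^0.44·exp(0.046·86-0.0646) = 3.825
  Sd branch = 0.0175·Sd^0.57·e^(0.008·RH+0.085·T) = 2.225 μm/a
  r_corr = 3.825 + 2.225 = 6.05 μm/a
Long-term exponent b (ISO 9224 Table 2, B1) = 0.813
  D(16) = 6.05 × 16^0.813 = 6.05 × 9.527 = 57.64 μm
  Mass loss = 57.64 μm × 7.14 g/cm³ = 411.5 g·m⁻²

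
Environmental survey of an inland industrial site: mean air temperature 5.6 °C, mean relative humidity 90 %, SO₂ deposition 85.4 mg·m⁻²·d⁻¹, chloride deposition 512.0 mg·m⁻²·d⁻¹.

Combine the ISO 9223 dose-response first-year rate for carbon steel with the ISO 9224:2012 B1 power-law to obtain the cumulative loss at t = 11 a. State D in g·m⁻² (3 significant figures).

D(11) = 4.81e+03 g·m⁻²

carbon steel: T≤10 °C ⇒ hinge +0.150·(5.6−10) = -0.6600
  SO₂ term: 1.77·85.4^0.52·exp(0.02·90-0.6600) = 55.9
  Cl⁻ term: 0.102·512.0^0.62·exp(0.033·90+0.04·5.6) = 119
  r_corr = 55.9 + 119 = 174.9 μm/a
Power-law: D(11) = r_corr · 11^0.523
  D(11) = 174.9 × 11^0.523 = 174.9 × 3.505 = 612.9 μm
  Mass loss = 612.9 μm × 7.85 g/cm³ = 4811 g·m⁻²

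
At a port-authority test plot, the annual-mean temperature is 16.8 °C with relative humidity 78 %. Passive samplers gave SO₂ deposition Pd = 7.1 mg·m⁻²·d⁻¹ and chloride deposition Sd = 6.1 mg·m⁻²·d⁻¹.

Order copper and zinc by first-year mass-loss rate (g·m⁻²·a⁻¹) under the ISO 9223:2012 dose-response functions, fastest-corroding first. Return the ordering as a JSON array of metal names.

["copper", "zinc"]

copper: temperature factor f = -0.080·(6.8) = -0.5440
  sulphur-dioxide contribution → 0.5105 μm/a
  chloride contribution → 0.6306 μm/a
  total first-year rate 1.141 μm/a
  mass loss = 1.141 μm/a × 8.96 g/cm³ = 10.22 g·m⁻²·a⁻¹
zinc: temperature factor f = -0.071·(6.8) = -0.4828
  sulphur-dioxide contribution → 0.6819 μm/a
  chloride contribution → 0.3818 μm/a
  ⇒ r_corr(zinc) = 1.064 μm/a
  mass loss = 1.064 μm/a × 7.14 g/cm³ = 7.595 g·m⁻²·a⁻¹
Ordering by g·m⁻²·a⁻¹: copper (10.2) > zinc (7.59)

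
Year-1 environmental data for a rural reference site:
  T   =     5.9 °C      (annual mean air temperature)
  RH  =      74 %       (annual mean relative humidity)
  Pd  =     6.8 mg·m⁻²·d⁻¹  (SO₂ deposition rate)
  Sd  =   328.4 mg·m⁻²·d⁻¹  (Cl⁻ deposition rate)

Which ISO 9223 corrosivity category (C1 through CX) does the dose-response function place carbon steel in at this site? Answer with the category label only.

carbon steel: f(T) = +0.150·(T−10) [T≤10 °C] = -0.6150
  Pd branch = 1.77·Pd^0.52·e^(0.02·RH+f) = 11.39 μm/a
  Sd branch = 0.102·Sd^0.62·e^(0.033·RH+0.04·T) = 53.93 μm/a
  r_corr = 11.39 + 53.93 = 65.32 μm/a
ISO 9223 Table 2 (carbon steel): 50 < 65.3 ≤ 80 μm/a ⇒ C4

C4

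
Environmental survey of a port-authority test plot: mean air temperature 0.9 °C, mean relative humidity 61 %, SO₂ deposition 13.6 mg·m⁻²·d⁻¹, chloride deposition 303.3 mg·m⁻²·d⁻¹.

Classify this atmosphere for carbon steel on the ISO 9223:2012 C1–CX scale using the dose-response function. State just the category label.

carbon steel: f(T) = +0.150·(T−10) [T≤10 °C] = -1.3650
  SO₂ term: 1.77·13.6^0.52·exp(0.02·61-1.3650) = 5.949
  Sd branch = 0.102·Sd^0.62·e^(0.033·RH+0.04·T) = 27.37 μm/a
  r_corr = 5.949 + 27.37 = 33.32 μm/a
Category bounds: 25…50 μm/a bracket r_corr ⇒ C3

C3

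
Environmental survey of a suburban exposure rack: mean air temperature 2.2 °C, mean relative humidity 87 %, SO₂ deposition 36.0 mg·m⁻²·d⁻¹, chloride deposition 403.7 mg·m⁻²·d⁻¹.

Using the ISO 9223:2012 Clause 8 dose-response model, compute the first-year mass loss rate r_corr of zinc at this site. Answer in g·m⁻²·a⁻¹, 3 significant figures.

zinc: f(T) = +0.038·(T−10) [T≤10 °C] = -0.2964
  Pd branch = 0.0129·Pd^0.44·e^(0.046·RH+f) = 2.539 μm/a
  Sd branch = 0.0175·Sd^0.57·e^(0.008·RH+0.085·T) = 1.294 μm/a
  r_corr = 2.539 + 1.294 = 3.833 μm/a
Convert to mass loss: 3.833 μm/a × 7.14 g/cm³ = 27.37 g·m⁻²·a⁻¹

r_corr = 27.4 g·m⁻²·a⁻¹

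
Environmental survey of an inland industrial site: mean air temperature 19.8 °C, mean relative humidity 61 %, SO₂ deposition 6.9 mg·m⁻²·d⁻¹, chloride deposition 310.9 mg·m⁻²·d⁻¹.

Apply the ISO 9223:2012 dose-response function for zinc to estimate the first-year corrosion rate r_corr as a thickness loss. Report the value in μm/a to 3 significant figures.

r_corr = 4.29 μm/a

zinc: temperature factor f = -0.071·(9.8) = -0.6958
  sulphur-dioxide contribution → 0.249 μm/a
  chloride contribution → 4.043 μm/a
  ⇒ r_corr(zinc) = 4.292 μm/a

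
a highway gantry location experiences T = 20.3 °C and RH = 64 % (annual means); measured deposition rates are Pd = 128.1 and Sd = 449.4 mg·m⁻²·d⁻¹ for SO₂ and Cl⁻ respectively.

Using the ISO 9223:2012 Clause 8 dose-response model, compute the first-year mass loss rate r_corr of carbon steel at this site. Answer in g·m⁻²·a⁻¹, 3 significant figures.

carbon steel: f(T) = -0.054·(T−10) [T>10 °C] = -0.5562
  sulphur-dioxide contribution → 45.52 μm/a
  chloride contribution → 83.77 μm/a
  total first-year rate 129.3 μm/a
Convert to mass loss: 129.3 μm/a × 7.85 g/cm³ = 1015 g·m⁻²·a⁻¹

r_corr = 1.01e+03 g·m⁻²·a⁻¹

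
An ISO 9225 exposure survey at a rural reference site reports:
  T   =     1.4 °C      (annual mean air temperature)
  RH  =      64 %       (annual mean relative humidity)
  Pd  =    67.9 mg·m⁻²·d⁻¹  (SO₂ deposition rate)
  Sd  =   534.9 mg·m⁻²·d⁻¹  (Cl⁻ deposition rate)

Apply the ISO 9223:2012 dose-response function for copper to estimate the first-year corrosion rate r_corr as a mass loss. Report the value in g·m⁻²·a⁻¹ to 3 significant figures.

copper: temperature factor f = +0.126·(-8.6) = -1.0836
  Pd branch = 0.0053·Pd^0.26·e^(0.059·RH+f) = 0.2343 μm/a
  Cl⁻ term: 0.01025·534.9^0.27·exp(0.036·64+0.049·1.4) = 0.5995
  sum: 0.2343 + 0.5995 → r_corr = 0.8338 μm/a
Convert to mass loss: 0.8338 μm/a × 8.96 g/cm³ = 7.471 g·m⁻²·a⁻¹

r_corr = 7.47 g·m⁻²·a⁻¹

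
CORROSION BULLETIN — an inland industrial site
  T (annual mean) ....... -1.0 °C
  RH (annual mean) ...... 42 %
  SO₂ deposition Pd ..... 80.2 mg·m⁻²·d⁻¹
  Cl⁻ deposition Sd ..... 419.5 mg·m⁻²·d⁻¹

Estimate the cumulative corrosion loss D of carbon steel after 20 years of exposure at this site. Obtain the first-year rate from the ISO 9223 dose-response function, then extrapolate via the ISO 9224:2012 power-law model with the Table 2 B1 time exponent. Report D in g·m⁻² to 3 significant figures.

carbon steel: T≤10 °C ⇒ hinge +0.150·(-1.0−10) = -1.6500
  Pd branch = 1.77·Pd^0.52·e^(0.02·RH+f) = 7.698 μm/a
  Sd branch = 0.102·Sd^0.62·e^(0.033·RH+0.04·T) = 16.57 μm/a
  r_corr = 7.698 + 16.57 = 24.27 μm/a
ISO 9224: D(t) = r_corr · t^b with b = 0.523 (carbon steel, B1)
  D(20) = 24.27 × 20^0.523 = 24.27 × 4.791 = 116.3 μm
  Mass loss = 116.3 μm × 7.85 g/cm³ = 912.6 g·m⁻²

D(20) = 913 g·m⁻²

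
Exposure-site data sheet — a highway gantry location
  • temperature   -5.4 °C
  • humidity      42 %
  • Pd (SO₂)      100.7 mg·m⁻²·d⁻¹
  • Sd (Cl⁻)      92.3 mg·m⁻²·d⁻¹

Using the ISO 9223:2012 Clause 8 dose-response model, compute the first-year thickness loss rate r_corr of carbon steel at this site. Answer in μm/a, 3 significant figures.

r_corr = 9.91 μm/a

carbon steel: T≤10 °C ⇒ hinge +0.150·(-5.4−10) = -2.3100
  Pd branch = 1.77·Pd^0.52·e^(0.02·RH+f) = 4.479 μm/a
  Cl⁻ term: 0.102·92.3^0.62·exp(0.033·42+0.04·-5.4) = 5.434
  sum: 4.479 + 5.434 → r_corr = 9.913 μm/a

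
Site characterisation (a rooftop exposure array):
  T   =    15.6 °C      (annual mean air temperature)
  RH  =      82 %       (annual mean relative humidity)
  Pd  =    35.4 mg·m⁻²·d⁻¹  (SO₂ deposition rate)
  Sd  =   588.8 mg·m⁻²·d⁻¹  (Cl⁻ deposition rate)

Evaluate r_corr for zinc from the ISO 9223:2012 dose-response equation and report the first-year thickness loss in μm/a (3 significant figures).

zinc: temperature factor f = -0.071·(5.6) = -0.3976
  SO₂ term: 0.0129·35.4^0.44·exp(0.046·82-0.3976) = 1.81
  Sd branch = 0.0175·Sd^0.57·e^(0.008·RH+0.085·T) = 4.816 μm/a
  r_corr = 1.81 + 4.816 = 6.626 μm/a

r_corr = 6.63 μm/a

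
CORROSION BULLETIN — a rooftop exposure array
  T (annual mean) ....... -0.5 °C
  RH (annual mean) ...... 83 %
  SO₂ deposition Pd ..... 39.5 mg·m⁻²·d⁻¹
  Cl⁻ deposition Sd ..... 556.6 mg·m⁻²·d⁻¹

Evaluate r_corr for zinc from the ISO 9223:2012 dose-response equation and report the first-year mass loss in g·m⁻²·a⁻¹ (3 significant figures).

r_corr = 22.7 g·m⁻²·a⁻¹

zinc: temperature factor f = +0.038·(-10.5) = -0.3990
  sulphur-dioxide contribution → 1.986 μm/a
  chloride contribution → 1.196 μm/a
  ⇒ r_corr(zinc) = 3.182 μm/a
Convert to mass loss: 3.182 μm/a × 7.14 g/cm³ = 22.72 g·m⁻²·a⁻¹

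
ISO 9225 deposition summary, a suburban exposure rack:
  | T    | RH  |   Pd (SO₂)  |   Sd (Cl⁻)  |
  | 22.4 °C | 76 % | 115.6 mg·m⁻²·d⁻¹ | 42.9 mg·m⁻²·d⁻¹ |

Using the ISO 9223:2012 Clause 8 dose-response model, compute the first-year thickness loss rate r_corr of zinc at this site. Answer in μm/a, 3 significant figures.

r_corr = 3.26 μm/a

zinc: f(T) = -0.071·(T−10) [T>10 °C] = -0.8804
  sulphur-dioxide contribution → 1.426 μm/a
  chloride contribution → 1.839 μm/a
  total first-year rate 3.265 μm/a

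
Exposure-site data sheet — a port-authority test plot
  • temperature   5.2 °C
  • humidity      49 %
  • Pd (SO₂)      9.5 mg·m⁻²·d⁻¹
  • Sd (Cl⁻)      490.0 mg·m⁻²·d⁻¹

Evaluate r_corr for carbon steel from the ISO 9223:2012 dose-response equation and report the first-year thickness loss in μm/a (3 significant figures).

r_corr = 36.9 μm/a

carbon steel: f(T) = +0.150·(T−10) [T≤10 °C] = -0.7200
  SO₂ term: 1.77·9.5^0.52·exp(0.02·49-0.7200) = 7.401
  Cl⁻ term: 0.102·490.0^0.62·exp(0.033·49+0.04·5.2) = 29.45
  r_corr = 7.401 + 29.45 = 36.85 μm/a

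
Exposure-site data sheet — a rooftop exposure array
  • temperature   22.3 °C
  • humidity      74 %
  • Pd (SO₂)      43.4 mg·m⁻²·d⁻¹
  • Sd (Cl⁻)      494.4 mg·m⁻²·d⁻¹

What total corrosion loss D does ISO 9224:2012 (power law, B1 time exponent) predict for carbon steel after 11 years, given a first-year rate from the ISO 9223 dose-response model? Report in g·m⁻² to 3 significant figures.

carbon steel: temperature factor f = -0.054·(12.3) = -0.6642
  SO₂ term: 1.77·43.4^0.52·exp(0.02·74-0.6642) = 28.43
  Cl⁻ term: 0.102·494.4^0.62·exp(0.033·74+0.04·22.3) = 133.9
  r_corr = 28.43 + 133.9 = 162.4 μm/a
ISO 9224: D(t) = r_corr · t^b with b = 0.523 (carbon steel, B1)
  D(11) = 162.4 × 11^0.523 = 162.4 × 3.505 = 569 μm
  Mass loss = 569 μm × 7.85 g/cm³ = 4467 g·m⁻²

D(11) = 4.47e+03 g·m⁻²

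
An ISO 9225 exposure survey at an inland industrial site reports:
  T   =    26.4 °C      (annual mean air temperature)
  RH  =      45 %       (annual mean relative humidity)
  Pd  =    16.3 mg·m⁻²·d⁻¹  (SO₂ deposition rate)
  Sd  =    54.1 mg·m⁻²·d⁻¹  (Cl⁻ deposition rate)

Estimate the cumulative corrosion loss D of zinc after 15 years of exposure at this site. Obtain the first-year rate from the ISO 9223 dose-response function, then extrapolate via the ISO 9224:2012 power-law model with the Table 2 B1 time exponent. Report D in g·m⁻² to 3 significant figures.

zinc: temperature factor f = -0.071·(16.4) = -1.1644
  SO₂ term: 0.0129·16.3^0.44·exp(0.046·45-1.1644) = 0.109
  Sd branch = 0.0175·Sd^0.57·e^(0.008·RH+0.085·T) = 2.301 μm/a
  sum: 0.109 + 2.301 → r_corr = 2.41 μm/a
Long-term exponent b (ISO 9224 Table 2, B1) = 0.813
  D(15) = 2.41 × 15^0.813 = 2.41 × 9.04 = 21.78 μm
  Mass loss = 21.78 μm × 7.14 g/cm³ = 155.5 g·m⁻²

D(15) = 156 g·m⁻²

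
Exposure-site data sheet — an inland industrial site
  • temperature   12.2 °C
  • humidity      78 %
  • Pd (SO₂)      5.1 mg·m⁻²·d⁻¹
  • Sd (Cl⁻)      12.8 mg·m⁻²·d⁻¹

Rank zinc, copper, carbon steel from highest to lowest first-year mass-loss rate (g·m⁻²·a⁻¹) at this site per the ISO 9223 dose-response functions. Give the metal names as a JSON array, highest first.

["carbon steel", "copper", "zinc"]

zinc: temperature factor f = -0.071·(2.2) = -0.1562
  Pd branch = 0.0129·Pd^0.44·e^(0.046·RH+f) = 0.8172 μm/a
  Sd branch = 0.0175·Sd^0.57·e^(0.008·RH+0.085·T) = 0.394 μm/a
  sum: 0.8172 + 0.394 → r_corr = 1.211 μm/a
  mass loss = 1.211 μm/a × 7.14 g/cm³ = 8.648 g·m⁻²·a⁻¹
copper: f(T) = -0.080·(T−10) [T>10 °C] = -0.1760
  Pd branch = 0.0053·Pd^0.26·e^(0.059·RH+f) = 0.6768 μm/a
  Cl⁻ term: 0.01025·12.8^0.27·exp(0.036·78+0.049·12.2) = 0.6149
  r_corr = 0.6768 + 0.6149 = 1.292 μm/a
  mass loss = 1.292 μm/a × 8.96 g/cm³ = 11.57 g·m⁻²·a⁻¹
carbon steel: temperature factor f = -0.054·(2.2) = -0.1188
  SO₂ term: 1.77·5.1^0.52·exp(0.02·78-0.1188) = 17.45
  Cl⁻ term: 0.102·12.8^0.62·exp(0.033·78+0.04·12.2) = 10.59
  sum: 17.45 + 10.59 → r_corr = 28.04 μm/a
  mass loss = 28.04 μm/a × 7.85 g/cm³ = 220.1 g·m⁻²·a⁻¹
Ordering by g·m⁻²·a⁻¹: carbon steel (220) > copper (11.6) > zinc (8.65)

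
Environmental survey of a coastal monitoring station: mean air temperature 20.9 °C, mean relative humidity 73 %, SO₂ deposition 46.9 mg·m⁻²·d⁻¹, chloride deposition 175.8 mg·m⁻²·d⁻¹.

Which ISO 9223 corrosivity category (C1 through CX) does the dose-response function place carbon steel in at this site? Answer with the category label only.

C5

carbon steel: temperature factor f = -0.054·(10.9) = -0.5886
  sulphur-dioxide contribution → 31.29 μm/a
  chloride contribution → 64.54 μm/a
  total first-year rate 95.83 μm/a
ISO 9223 Table 2 (carbon steel): 80 < 95.8 ≤ 200 μm/a ⇒ C5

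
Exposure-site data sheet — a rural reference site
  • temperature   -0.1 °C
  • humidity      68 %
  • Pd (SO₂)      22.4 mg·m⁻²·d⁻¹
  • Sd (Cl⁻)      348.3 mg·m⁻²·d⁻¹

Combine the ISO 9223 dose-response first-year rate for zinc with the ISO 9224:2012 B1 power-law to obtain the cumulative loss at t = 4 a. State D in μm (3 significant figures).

D(4) = 5.03 μm

zinc: f(T) = +0.038·(T−10) [T≤10 °C] = -0.3838
  SO₂ term: 0.0129·22.4^0.44·exp(0.046·68-0.3838) = 0.7879
  Sd branch = 0.0175·Sd^0.57·e^(0.008·RH+0.085·T) = 0.8405 μm/a
  r_corr = 0.7879 + 0.8405 = 1.628 μm/a
Power-law: D(4) = r_corr · 4^0.813
  D(4) = 1.628 × 4^0.813 = 1.628 × 3.087 = 5.026 μm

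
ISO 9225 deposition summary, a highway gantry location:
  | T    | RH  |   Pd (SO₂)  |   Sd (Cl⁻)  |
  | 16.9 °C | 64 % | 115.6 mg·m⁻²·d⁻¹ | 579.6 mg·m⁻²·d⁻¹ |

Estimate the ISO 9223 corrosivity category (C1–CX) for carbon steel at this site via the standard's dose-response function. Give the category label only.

C5

carbon steel: f(T) = -0.054·(T−10) [T>10 °C] = -0.3726
  Pd branch = 1.77·Pd^0.52·e^(0.02·RH+f) = 51.85 μm/a
  Sd branch = 0.102·Sd^0.62·e^(0.033·RH+0.04·T) = 85.62 μm/a
  sum: 51.85 + 85.62 → r_corr = 137.5 μm/a
ISO 9223 Table 2 (carbon steel): 80 < 137 ≤ 200 μm/a ⇒ C5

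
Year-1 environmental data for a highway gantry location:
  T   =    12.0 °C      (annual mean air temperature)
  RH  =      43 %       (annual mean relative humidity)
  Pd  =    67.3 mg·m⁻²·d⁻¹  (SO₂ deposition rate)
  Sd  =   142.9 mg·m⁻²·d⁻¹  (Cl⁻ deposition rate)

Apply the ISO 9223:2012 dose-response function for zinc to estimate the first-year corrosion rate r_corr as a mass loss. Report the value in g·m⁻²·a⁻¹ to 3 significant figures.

r_corr = 12.0 g·m⁻²·a⁻¹

zinc: T>10 °C ⇒ hinge -0.071·(12.0−10) = -0.1420
  sulphur-dioxide contribution → 0.5156 μm/a
  chloride contribution → 1.158 μm/a
  ⇒ r_corr(zinc) = 1.674 μm/a
Convert to mass loss: 1.674 μm/a × 7.14 g/cm³ = 11.95 g·m⁻²·a⁻¹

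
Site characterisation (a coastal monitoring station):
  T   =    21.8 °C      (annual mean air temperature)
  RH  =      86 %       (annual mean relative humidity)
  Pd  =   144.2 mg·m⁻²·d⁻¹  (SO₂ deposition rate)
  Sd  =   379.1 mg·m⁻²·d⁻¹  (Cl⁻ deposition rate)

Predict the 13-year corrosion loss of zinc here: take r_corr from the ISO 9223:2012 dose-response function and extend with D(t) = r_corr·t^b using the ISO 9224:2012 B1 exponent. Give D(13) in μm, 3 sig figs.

zinc: f(T) = -0.071·(T−10) [T>10 °C] = -0.8378
  sulphur-dioxide contribution → 2.599 μm/a
  chloride contribution → 6.553 μm/a
  ⇒ r_corr(zinc) = 9.152 μm/a
Power-law: D(13) = r_corr · 13^0.813
  D(13) = 9.152 × 13^0.813 = 9.152 × 8.047 = 73.65 μm

D(13) = 73.6 μm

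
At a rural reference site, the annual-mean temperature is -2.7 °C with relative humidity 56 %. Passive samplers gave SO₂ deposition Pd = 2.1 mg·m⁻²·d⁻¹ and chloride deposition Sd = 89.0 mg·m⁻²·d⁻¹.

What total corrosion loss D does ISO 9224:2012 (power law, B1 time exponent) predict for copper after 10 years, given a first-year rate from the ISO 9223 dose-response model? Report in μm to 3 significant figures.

D(10) = 1.22 μm

copper: temperature factor f = +0.126·(-12.7) = -1.6002
  SO₂ term: 0.0053·2.1^0.26·exp(0.059·56-1.6002) = 0.03532
  Cl⁻ term: 0.01025·89.0^0.27·exp(0.036·56+0.049·-2.7) = 0.2265
  sum: 0.03532 + 0.2265 → r_corr = 0.2619 μm/a
Power-law: D(10) = r_corr · 10^0.667
  D(10) = 0.2619 × 10^0.667 = 0.2619 × 4.645 = 1.216 μm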